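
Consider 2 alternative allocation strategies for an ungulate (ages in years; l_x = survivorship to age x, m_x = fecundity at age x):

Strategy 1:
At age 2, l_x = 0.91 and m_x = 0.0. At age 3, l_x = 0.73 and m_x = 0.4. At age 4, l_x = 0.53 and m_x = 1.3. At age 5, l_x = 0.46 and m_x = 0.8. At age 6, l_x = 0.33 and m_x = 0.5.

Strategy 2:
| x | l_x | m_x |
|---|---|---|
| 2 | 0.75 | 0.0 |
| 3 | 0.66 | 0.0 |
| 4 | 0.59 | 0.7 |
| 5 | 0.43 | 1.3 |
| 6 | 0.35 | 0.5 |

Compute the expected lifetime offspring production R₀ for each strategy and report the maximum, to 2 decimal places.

Strategy 1: R₀ = 0.91×0.0 + 0.73×0.4 + 0.53×1.3 + 0.46×0.8 + 0.33×0.5 = 1.5140
Strategy 2: R₀ = 0.75×0.0 + 0.66×0.0 + 0.59×0.7 + 0.43×1.3 + 0.35×0.5 = 1.1470
Highest R₀: strategy 1 with 1.5140.

1.51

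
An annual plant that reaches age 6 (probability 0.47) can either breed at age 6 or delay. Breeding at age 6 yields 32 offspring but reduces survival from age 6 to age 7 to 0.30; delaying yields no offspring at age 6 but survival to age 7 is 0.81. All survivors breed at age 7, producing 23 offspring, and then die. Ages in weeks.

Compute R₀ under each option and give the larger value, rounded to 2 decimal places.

breed at age 6: R₀ = 0.47 × (32 + 0.30 × 23) = 0.47 × 38.9000 = 18.2830
delay to age 7: R₀ = 0.47 × (0.81 × 23) = 0.47 × 18.6300 = 8.7561
Higher: breed at age 6 (18.2830).

18.28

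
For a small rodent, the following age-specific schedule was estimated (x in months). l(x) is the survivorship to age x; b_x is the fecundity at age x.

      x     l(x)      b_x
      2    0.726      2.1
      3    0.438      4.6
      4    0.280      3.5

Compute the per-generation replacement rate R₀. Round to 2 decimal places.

R₀ = Σ l(x) b_x:
  age 2: 0.726 × 2.1 = 1.5246
  age 3: 0.438 × 4.6 = 2.0148
  age 4: 0.280 × 3.5 = 0.9800
R₀ = 1.5246 + 2.0148 + 0.9800 = 4.5194

4.52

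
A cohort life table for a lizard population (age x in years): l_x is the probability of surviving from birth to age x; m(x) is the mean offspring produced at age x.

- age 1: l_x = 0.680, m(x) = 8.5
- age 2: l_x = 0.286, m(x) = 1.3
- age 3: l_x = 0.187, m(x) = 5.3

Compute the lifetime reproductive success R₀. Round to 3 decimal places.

7.143

R₀ = Σ l_x m(x):
  age 1: 0.680 × 8.5 = 5.7800
  age 2: 0.286 × 1.3 = 0.3718
  age 3: 0.187 × 5.3 = 0.9911
R₀ = 5.7800 + 0.3718 + 0.9911 = 7.1429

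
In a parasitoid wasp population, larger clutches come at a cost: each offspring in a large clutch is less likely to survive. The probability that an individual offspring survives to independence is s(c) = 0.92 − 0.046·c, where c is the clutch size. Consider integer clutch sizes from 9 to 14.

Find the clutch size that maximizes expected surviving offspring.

Expected surviving offspring = c × s(c):
  c=9: 9 × 0.506 = 4.554
  c=10: 10 × 0.460 = 4.600
  c=11: 11 × 0.414 = 4.554
  c=12: 12 × 0.368 = 4.416
  c=13: 13 × 0.322 = 4.186
  c=14: 14 × 0.276 = 3.864
Maximum at c = 10 (4.600 surviving offspring).

10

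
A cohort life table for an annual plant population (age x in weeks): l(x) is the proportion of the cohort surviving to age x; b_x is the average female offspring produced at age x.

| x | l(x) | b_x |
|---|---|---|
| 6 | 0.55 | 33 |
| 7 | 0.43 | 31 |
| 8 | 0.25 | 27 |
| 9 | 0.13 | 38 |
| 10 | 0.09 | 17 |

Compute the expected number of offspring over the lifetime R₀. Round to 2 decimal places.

R₀ = Σ l(x) b_x:
  age 6: 0.55 × 33 = 18.1500
  age 7: 0.43 × 31 = 13.3300
  age 8: 0.25 × 27 = 6.7500
  age 9: 0.13 × 38 = 4.9400
  age 10: 0.09 × 17 = 1.5300
R₀ = 18.1500 + 13.3300 + 6.7500 + 4.9400 + 1.5300 = 44.7000

44.70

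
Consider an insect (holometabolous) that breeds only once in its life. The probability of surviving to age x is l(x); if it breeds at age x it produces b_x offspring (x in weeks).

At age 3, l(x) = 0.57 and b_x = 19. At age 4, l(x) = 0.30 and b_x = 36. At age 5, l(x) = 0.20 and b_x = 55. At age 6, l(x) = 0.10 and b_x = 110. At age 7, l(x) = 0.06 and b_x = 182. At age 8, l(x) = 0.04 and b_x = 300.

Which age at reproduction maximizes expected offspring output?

Expected offspring if breeding at age x = l(x) × b_x:
  age 3: 0.57 × 19 = 10.830
  age 4: 0.30 × 36 = 10.800
  age 5: 0.20 × 55 = 11.000
  age 6: 0.10 × 110 = 11.000
  age 7: 0.06 × 182 = 10.920
  age 8: 0.04 × 300 = 12.000
Maximum at age 8 (12.000).

8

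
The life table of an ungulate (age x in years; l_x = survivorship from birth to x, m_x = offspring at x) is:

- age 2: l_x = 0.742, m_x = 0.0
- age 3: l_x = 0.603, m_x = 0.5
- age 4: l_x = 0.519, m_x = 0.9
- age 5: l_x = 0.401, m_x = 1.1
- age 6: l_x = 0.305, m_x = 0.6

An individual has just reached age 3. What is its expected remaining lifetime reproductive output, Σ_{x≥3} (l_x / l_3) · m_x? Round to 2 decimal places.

2.31

l_3 = 0.603. Conditional survival from age 3 to x is l_x / l_3.
  x=3: (0.603/0.603) × 0.5 = 0.5000
  x=4: (0.519/0.603) × 0.9 = 0.7746
  x=5: (0.401/0.603) × 1.1 = 0.7315
  x=6: (0.305/0.603) × 0.6 = 0.3035
Sum = 0.5000 + 0.7746 + 0.7315 + 0.3035 = 2.3096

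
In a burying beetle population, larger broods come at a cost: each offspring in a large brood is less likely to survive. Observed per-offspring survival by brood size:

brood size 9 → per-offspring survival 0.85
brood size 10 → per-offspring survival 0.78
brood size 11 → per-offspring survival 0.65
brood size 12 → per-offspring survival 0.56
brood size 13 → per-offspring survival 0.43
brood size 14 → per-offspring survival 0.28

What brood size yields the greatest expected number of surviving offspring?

Expected surviving offspring = c × s(c):
  c=9: 9 × 0.85 = 7.650
  c=10: 10 × 0.78 = 7.800
  c=11: 11 × 0.65 = 7.150
  c=12: 12 × 0.56 = 6.720
  c=13: 13 × 0.43 = 5.590
  c=14: 14 × 0.28 = 3.920
Maximum at c = 10 (7.800 surviving offspring).

10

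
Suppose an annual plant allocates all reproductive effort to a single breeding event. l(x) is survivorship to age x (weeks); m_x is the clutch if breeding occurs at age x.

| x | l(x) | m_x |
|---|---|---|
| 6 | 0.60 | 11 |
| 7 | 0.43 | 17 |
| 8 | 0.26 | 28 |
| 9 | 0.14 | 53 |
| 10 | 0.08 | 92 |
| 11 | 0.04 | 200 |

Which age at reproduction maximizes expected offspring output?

11

Expected offspring if breeding at age x = l(x) × m_x:
  age 6: 0.60 × 11 = 6.600
  age 7: 0.43 × 17 = 7.310
  age 8: 0.26 × 28 = 7.280
  age 9: 0.14 × 53 = 7.420
  age 10: 0.08 × 92 = 7.360
  age 11: 0.04 × 200 = 8.000
Maximum at age 11 (8.000).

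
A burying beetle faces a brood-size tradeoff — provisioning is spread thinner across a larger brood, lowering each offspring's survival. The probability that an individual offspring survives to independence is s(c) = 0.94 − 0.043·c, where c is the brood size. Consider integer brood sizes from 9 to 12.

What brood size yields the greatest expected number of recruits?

Expected recruits = c × s(c):
  c=9: 9 × 0.553 = 4.977
  c=10: 10 × 0.510 = 5.100
  c=11: 11 × 0.467 = 5.137
  c=12: 12 × 0.424 = 5.088
Maximum at c = 11 (5.137 recruits).

11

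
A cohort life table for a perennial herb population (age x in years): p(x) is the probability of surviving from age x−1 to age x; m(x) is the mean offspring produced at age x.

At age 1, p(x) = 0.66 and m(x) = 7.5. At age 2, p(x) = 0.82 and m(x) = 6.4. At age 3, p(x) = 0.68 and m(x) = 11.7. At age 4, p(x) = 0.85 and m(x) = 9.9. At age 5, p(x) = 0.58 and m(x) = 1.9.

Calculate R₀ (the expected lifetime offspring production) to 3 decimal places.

16.161

Survivorship from birth: l_x = p_1·p_2·…·p_x.
  l_1 = 0.66000
  l_2 = 0.54120
  l_3 = 0.36802
  l_4 = 0.31281
  l_5 = 0.18143
R₀ = Σ l_x m(x):
  age 1: 0.66000 × 7.5 = 4.9500
  age 2: 0.54120 × 6.4 = 3.4637
  age 3: 0.36802 × 11.7 = 4.3058
  age 4: 0.31281 × 9.9 = 3.0968
  age 5: 0.18143 × 1.9 = 0.3447
R₀ = 4.9500 + 3.4637 + 4.3058 + 3.0968 + 0.3447 = 16.1610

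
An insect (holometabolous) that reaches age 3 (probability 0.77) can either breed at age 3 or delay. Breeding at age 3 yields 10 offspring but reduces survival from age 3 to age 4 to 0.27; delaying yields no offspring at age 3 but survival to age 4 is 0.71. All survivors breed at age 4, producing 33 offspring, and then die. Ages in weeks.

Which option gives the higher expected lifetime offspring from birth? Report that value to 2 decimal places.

18.04

breed at age 3: R₀ = 0.77 × (10 + 0.27 × 33) = 0.77 × 18.9100 = 14.5607
delay to age 4: R₀ = 0.77 × (0.71 × 33) = 0.77 × 23.4300 = 18.0411
Higher: delay to age 4 (18.0411).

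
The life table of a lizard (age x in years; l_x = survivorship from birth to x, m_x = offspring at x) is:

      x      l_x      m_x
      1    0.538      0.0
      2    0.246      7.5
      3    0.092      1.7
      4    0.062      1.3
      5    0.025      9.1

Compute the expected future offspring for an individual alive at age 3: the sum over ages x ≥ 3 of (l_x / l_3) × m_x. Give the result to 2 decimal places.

5.05

l_3 = 0.092. Conditional survival from age 3 to x is l_x / l_3.
  x=3: (0.092/0.092) × 1.7 = 1.7000
  x=4: (0.062/0.092) × 1.3 = 0.8761
  x=5: (0.025/0.092) × 9.1 = 2.4728
Sum = 1.7000 + 0.8761 + 2.4728 = 5.0489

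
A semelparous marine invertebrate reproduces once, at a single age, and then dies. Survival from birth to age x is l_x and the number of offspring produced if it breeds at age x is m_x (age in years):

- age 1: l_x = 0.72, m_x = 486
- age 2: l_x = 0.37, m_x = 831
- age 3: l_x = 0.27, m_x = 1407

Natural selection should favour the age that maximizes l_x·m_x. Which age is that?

Expected offspring if breeding at age x = l_x × m_x:
  age 1: 0.72 × 486 = 349.920
  age 2: 0.37 × 831 = 307.470
  age 3: 0.27 × 1407 = 379.890
Maximum at age 3 (379.890).

3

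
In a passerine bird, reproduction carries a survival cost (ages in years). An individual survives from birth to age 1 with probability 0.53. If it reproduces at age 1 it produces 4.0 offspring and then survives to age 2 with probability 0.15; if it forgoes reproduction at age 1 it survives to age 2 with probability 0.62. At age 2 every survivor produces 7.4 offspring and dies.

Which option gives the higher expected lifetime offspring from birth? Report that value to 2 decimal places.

2.71

breed at age 1: R₀ = 0.53 × (4.0 + 0.15 × 7.4) = 0.53 × 5.1100 = 2.7083
delay to age 2: R₀ = 0.53 × (0.62 × 7.4) = 0.53 × 4.5880 = 2.4316
Higher: breed at age 1 (2.7083).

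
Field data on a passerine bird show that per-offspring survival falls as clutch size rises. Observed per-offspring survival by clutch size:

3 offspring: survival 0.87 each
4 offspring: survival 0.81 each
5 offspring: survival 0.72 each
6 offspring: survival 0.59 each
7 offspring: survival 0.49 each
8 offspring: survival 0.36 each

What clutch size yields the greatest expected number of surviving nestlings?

5

Expected surviving nestlings = c × s(c):
  c=3: 3 × 0.87 = 2.610
  c=4: 4 × 0.81 = 3.240
  c=5: 5 × 0.72 = 3.600
  c=6: 6 × 0.59 = 3.540
  c=7: 7 × 0.49 = 3.430
  c=8: 8 × 0.36 = 2.880
Maximum at c = 5 (3.600 surviving nestlings).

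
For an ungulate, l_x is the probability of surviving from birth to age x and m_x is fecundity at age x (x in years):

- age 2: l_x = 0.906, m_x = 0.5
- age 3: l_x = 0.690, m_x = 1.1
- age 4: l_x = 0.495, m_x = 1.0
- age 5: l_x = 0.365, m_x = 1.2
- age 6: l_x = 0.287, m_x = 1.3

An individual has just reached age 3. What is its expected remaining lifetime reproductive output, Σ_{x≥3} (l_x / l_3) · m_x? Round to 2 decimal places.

l_3 = 0.690. Conditional survival from age 3 to x is l_x / l_3.
  x=3: (0.690/0.690) × 1.1 = 1.1000
  x=4: (0.495/0.690) × 1.0 = 0.7174
  x=5: (0.365/0.690) × 1.2 = 0.6348
  x=6: (0.287/0.690) × 1.3 = 0.5407
Sum = 1.1000 + 0.7174 + 0.6348 + 0.5407 = 2.9929

2.99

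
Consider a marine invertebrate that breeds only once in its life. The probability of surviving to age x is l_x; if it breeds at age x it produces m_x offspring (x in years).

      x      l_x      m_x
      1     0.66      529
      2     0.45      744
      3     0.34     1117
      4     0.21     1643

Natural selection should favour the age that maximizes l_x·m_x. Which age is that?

Expected offspring if breeding at age x = l_x × m_x:
  age 1: 0.66 × 529 = 349.140
  age 2: 0.45 × 744 = 334.800
  age 3: 0.34 × 1117 = 379.780
  age 4: 0.21 × 1643 = 345.030
Maximum at age 3 (379.780).

3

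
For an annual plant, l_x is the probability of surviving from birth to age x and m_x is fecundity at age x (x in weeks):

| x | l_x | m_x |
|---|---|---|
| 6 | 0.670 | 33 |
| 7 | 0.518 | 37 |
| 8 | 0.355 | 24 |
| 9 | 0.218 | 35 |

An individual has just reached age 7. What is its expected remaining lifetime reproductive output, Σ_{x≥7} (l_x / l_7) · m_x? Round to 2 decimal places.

68.18

l_7 = 0.518. Conditional survival from age 7 to x is l_x / l_7.
  x=7: (0.518/0.518) × 37 = 37.0000
  x=8: (0.355/0.518) × 24 = 16.4479
  x=9: (0.218/0.518) × 35 = 14.7297
Sum = 37.0000 + 16.4479 + 14.7297 = 68.1776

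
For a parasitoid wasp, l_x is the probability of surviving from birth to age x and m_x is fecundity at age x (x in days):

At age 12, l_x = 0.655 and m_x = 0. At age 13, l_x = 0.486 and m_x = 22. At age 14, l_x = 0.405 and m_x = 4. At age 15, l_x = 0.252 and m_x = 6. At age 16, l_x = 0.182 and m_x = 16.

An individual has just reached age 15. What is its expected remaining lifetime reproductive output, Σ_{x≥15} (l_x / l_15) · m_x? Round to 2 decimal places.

l_15 = 0.252. Conditional survival from age 15 to x is l_x / l_15.
  x=15: (0.252/0.252) × 6 = 6.0000
  x=16: (0.182/0.252) × 16 = 11.5556
Sum = 6.0000 + 11.5556 = 17.5556

17.56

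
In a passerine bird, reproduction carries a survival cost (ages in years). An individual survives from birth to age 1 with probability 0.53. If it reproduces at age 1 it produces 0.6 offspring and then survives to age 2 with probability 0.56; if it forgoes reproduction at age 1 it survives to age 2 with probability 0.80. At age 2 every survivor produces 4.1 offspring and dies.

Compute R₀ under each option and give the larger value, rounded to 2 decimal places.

breed at age 1: R₀ = 0.53 × (0.6 + 0.56 × 4.1) = 0.53 × 2.8960 = 1.5349
delay to age 2: R₀ = 0.53 × (0.80 × 4.1) = 0.53 × 3.2800 = 1.7384
Higher: delay to age 2 (1.7384).

1.74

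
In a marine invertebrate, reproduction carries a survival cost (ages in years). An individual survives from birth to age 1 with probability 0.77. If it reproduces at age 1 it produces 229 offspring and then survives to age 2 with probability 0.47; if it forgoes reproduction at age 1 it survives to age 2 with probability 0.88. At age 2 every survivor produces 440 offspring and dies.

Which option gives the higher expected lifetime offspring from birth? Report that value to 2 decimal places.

335.57

breed at age 1: R₀ = 0.77 × (229 + 0.47 × 440) = 0.77 × 435.8000 = 335.5660
delay to age 2: R₀ = 0.77 × (0.88 × 440) = 0.77 × 387.2000 = 298.1440
Higher: breed at age 1 (335.5660).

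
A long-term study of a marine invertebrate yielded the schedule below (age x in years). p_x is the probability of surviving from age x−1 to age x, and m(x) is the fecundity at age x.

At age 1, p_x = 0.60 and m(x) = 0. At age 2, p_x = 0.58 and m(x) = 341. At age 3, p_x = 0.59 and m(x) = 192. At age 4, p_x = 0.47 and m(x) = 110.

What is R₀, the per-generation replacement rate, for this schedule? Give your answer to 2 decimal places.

Survivorship from birth: l_x = p_1·p_2·…·p_x.
  l_1 = 0.60000
  l_2 = 0.34800
  l_3 = 0.20532
  l_4 = 0.09650
R₀ = Σ l_x m(x):
  age 1: 0.60000 × 0 = 0.0000
  age 2: 0.34800 × 341 = 118.6680
  age 3: 0.20532 × 192 = 39.4214
  age 4: 0.09650 × 110 = 10.6150
R₀ = 0.0000 + 118.6680 + 39.4214 + 10.6150 = 168.7044

168.70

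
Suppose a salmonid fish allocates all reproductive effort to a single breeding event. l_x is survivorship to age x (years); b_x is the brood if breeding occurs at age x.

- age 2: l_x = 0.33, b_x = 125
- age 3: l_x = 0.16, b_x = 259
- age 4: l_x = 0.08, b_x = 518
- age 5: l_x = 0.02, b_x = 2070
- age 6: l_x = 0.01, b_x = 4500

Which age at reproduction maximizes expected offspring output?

Expected offspring if breeding at age x = l_x × b_x:
  age 2: 0.33 × 125 = 41.250
  age 3: 0.16 × 259 = 41.440
  age 4: 0.08 × 518 = 41.440
  age 5: 0.02 × 2070 = 41.400
  age 6: 0.01 × 4500 = 45.000
Maximum at age 6 (45.000).

6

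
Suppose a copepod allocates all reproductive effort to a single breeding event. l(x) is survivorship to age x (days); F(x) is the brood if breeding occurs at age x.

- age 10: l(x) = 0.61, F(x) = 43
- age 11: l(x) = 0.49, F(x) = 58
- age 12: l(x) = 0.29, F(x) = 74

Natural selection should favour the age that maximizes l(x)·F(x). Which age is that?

Expected offspring if breeding at age x = l(x) × F(x):
  age 10: 0.61 × 43 = 26.230
  age 11: 0.49 × 58 = 28.420
  age 12: 0.29 × 74 = 21.460
Maximum at age 11 (28.420).

11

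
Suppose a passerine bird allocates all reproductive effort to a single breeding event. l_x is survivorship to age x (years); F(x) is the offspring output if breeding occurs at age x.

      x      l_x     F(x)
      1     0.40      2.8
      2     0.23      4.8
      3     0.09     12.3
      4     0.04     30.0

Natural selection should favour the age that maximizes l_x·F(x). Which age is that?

4

Expected offspring if breeding at age x = l_x × F(x):
  age 1: 0.40 × 2.8 = 1.120
  age 2: 0.23 × 4.8 = 1.104
  age 3: 0.09 × 12.3 = 1.107
  age 4: 0.04 × 30.0 = 1.200
Maximum at age 4 (1.200).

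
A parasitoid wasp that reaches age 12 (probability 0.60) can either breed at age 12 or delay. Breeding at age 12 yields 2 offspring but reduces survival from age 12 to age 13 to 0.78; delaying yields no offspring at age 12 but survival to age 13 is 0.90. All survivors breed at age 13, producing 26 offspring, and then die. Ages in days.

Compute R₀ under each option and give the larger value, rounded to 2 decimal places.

14.04

breed at age 12: R₀ = 0.60 × (2 + 0.78 × 26) = 0.60 × 22.2800 = 13.3680
delay to age 13: R₀ = 0.60 × (0.90 × 26) = 0.60 × 23.4000 = 14.0400
Higher: delay to age 13 (14.0400).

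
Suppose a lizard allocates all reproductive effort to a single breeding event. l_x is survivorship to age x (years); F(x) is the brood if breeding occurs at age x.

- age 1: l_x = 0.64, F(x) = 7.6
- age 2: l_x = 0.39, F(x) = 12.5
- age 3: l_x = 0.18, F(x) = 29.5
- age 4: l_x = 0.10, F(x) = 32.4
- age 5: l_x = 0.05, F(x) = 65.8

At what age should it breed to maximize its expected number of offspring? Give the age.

3

Expected offspring if breeding at age x = l_x × F(x):
  age 1: 0.64 × 7.6 = 4.864
  age 2: 0.39 × 12.5 = 4.875
  age 3: 0.18 × 29.5 = 5.310
  age 4: 0.10 × 32.4 = 3.240
  age 5: 0.05 × 65.8 = 3.290
Maximum at age 3 (5.310).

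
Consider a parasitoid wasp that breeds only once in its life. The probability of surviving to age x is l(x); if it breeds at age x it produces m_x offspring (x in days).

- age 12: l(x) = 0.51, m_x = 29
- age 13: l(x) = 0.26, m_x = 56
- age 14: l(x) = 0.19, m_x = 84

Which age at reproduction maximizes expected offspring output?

14

Expected offspring if breeding at age x = l(x) × m_x:
  age 12: 0.51 × 29 = 14.790
  age 13: 0.26 × 56 = 14.560
  age 14: 0.19 × 84 = 15.960
Maximum at age 14 (15.960).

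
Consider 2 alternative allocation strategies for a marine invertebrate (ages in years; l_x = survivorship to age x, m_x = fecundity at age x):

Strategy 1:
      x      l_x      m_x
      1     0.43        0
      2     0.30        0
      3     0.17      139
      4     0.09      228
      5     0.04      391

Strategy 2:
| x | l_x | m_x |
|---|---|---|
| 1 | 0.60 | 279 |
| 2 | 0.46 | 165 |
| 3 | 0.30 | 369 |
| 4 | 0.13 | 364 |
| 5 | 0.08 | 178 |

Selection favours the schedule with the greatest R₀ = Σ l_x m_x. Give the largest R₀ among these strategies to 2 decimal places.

Strategy 1: R₀ = 0.43×0 + 0.30×0 + 0.17×139 + 0.09×228 + 0.04×391 = 59.7900
Strategy 2: R₀ = 0.60×279 + 0.46×165 + 0.30×369 + 0.13×364 + 0.08×178 = 415.5600
Highest R₀: strategy 2 with 415.5600.

415.56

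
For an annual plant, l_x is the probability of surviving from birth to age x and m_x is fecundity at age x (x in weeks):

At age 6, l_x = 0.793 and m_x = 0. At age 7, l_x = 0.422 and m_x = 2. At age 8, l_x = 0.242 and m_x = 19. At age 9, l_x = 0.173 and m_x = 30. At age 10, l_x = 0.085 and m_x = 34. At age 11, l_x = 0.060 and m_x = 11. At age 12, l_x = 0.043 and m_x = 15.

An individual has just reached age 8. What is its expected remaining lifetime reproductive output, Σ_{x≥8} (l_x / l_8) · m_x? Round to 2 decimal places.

l_8 = 0.242. Conditional survival from age 8 to x is l_x / l_8.
  x=8: (0.242/0.242) × 19 = 19.0000
  x=9: (0.173/0.242) × 30 = 21.4463
  x=10: (0.085/0.242) × 34 = 11.9421
  x=11: (0.060/0.242) × 11 = 2.7273
  x=12: (0.043/0.242) × 15 = 2.6653
Sum = 19.0000 + 21.4463 + 11.9421 + 2.7273 + 2.6653 = 57.7810

57.78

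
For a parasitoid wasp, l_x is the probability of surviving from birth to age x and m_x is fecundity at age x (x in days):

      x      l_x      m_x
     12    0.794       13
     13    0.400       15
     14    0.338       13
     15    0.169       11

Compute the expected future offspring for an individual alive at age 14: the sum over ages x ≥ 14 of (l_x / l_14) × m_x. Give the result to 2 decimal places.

l_14 = 0.338. Conditional survival from age 14 to x is l_x / l_14.
  x=14: (0.338/0.338) × 13 = 13.0000
  x=15: (0.169/0.338) × 11 = 5.5000
Sum = 13.0000 + 5.5000 = 18.5000

18.50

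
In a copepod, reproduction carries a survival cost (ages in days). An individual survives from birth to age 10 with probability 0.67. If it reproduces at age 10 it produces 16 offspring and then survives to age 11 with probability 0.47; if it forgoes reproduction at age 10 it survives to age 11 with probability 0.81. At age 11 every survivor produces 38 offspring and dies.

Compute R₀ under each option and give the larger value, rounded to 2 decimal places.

breed at age 10: R₀ = 0.67 × (16 + 0.47 × 38) = 0.67 × 33.8600 = 22.6862
delay to age 11: R₀ = 0.67 × (0.81 × 38) = 0.67 × 30.7800 = 20.6226
Higher: breed at age 10 (22.6862).

22.69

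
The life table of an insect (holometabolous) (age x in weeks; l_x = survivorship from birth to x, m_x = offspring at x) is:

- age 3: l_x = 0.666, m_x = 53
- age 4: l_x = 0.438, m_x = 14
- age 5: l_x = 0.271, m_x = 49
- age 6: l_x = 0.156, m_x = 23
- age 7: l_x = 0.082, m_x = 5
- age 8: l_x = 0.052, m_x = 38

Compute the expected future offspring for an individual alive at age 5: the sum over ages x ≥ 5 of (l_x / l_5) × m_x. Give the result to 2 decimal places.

l_5 = 0.271. Conditional survival from age 5 to x is l_x / l_5.
  x=5: (0.271/0.271) × 49 = 49.0000
  x=6: (0.156/0.271) × 23 = 13.2399
  x=7: (0.082/0.271) × 5 = 1.5129
  x=8: (0.052/0.271) × 38 = 7.2915
Sum = 49.0000 + 13.2399 + 1.5129 + 7.2915 = 71.0443

71.04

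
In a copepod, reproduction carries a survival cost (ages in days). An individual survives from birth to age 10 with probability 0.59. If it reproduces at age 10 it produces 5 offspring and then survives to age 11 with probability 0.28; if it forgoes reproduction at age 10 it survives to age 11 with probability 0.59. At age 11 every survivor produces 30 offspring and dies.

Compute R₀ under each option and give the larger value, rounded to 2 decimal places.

breed at age 10: R₀ = 0.59 × (5 + 0.28 × 30) = 0.59 × 13.4000 = 7.9060
delay to age 11: R₀ = 0.59 × (0.59 × 30) = 0.59 × 17.7000 = 10.4430
Higher: delay to age 11 (10.4430).

10.44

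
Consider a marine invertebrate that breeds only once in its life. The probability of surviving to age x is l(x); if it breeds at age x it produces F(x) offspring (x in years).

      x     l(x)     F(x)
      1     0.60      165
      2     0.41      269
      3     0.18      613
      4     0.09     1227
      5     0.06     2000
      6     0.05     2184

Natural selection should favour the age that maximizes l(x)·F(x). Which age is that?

5

Expected offspring if breeding at age x = l(x) × F(x):
  age 1: 0.60 × 165 = 99.000
  age 2: 0.41 × 269 = 110.290
  age 3: 0.18 × 613 = 110.340
  age 4: 0.09 × 1227 = 110.430
  age 5: 0.06 × 2000 = 120.000
  age 6: 0.05 × 2184 = 109.200
Maximum at age 5 (120.000).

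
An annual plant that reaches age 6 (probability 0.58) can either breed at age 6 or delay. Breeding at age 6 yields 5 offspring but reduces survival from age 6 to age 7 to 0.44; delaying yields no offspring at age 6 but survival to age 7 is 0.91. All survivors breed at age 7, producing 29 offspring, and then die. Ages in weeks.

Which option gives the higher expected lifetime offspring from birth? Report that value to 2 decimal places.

breed at age 6: R₀ = 0.58 × (5 + 0.44 × 29) = 0.58 × 17.7600 = 10.3008
delay to age 7: R₀ = 0.58 × (0.91 × 29) = 0.58 × 26.3900 = 15.3062
Higher: delay to age 7 (15.3062).

15.31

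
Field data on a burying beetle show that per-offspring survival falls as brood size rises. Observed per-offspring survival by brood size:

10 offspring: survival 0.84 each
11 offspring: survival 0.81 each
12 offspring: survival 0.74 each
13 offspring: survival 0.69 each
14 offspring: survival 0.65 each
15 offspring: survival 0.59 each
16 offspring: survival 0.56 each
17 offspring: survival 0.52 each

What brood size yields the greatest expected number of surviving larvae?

Expected surviving larvae = c × s(c):
  c=10: 10 × 0.84 = 8.400
  c=11: 11 × 0.81 = 8.910
  c=12: 12 × 0.74 = 8.880
  c=13: 13 × 0.69 = 8.970
  c=14: 14 × 0.65 = 9.100
  c=15: 15 × 0.59 = 8.850
  c=16: 16 × 0.56 = 8.960
  c=17: 17 × 0.52 = 8.840
Maximum at c = 14 (9.100 surviving larvae).

14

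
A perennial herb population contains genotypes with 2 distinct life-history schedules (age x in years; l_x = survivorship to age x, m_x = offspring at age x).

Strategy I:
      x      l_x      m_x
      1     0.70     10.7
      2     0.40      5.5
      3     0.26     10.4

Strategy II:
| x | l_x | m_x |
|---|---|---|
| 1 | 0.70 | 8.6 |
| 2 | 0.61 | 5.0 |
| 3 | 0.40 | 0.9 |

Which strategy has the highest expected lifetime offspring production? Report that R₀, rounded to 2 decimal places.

Strategy I: R₀ = 0.70×10.7 + 0.40×5.5 + 0.26×10.4 = 12.3940
Strategy II: R₀ = 0.70×8.6 + 0.61×5.0 + 0.40×0.9 = 9.4300
Highest R₀: strategy I with 12.3940.

12.39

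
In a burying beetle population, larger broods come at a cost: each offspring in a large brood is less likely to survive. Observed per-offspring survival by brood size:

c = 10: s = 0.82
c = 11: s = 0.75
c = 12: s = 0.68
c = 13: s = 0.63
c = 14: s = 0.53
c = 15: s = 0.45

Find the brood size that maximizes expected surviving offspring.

11

Expected surviving offspring = c × s(c):
  c=10: 10 × 0.82 = 8.200
  c=11: 11 × 0.75 = 8.250
  c=12: 12 × 0.68 = 8.160
  c=13: 13 × 0.63 = 8.190
  c=14: 14 × 0.53 = 7.420
  c=15: 15 × 0.45 = 6.750
Maximum at c = 11 (8.250 surviving offspring).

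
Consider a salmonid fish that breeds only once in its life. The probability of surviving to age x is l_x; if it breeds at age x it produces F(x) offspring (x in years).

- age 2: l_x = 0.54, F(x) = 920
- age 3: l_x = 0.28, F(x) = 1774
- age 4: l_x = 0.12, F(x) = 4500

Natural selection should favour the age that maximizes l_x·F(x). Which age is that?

Expected offspring if breeding at age x = l_x × F(x):
  age 2: 0.54 × 920 = 496.800
  age 3: 0.28 × 1774 = 496.720
  age 4: 0.12 × 4500 = 540.000
Maximum at age 4 (540.000).

4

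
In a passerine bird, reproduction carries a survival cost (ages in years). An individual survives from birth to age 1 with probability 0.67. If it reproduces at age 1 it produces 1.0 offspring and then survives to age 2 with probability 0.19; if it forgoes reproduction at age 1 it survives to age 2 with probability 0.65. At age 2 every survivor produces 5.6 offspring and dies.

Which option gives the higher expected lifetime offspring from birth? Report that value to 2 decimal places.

breed at age 1: R₀ = 0.67 × (1.0 + 0.19 × 5.6) = 0.67 × 2.0640 = 1.3829
delay to age 2: R₀ = 0.67 × (0.65 × 5.6) = 0.67 × 3.6400 = 2.4388
Higher: delay to age 2 (2.4388).

2.44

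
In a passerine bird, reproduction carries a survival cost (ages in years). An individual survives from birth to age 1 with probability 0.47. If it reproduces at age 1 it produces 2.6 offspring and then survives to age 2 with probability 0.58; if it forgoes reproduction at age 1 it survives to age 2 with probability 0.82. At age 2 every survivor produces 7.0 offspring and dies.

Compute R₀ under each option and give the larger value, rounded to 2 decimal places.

3.13

breed at age 1: R₀ = 0.47 × (2.6 + 0.58 × 7.0) = 0.47 × 6.6600 = 3.1302
delay to age 2: R₀ = 0.47 × (0.82 × 7.0) = 0.47 × 5.7400 = 2.6978
Higher: breed at age 1 (3.1302).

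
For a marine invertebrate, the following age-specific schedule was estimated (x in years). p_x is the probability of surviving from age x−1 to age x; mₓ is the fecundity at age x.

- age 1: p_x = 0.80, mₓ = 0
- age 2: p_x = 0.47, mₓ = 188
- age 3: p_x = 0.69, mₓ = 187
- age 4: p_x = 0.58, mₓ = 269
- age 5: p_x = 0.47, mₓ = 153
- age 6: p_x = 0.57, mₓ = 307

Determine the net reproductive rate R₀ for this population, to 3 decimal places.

Survivorship from birth: l_x = p_1·p_2·…·p_x.
  l_1 = 0.80000
  l_2 = 0.37600
  l_3 = 0.25944
  l_4 = 0.15048
  l_5 = 0.07072
  l_6 = 0.04031
R₀ = Σ l_x mₓ:
  age 1: 0.80000 × 0 = 0.0000
  age 2: 0.37600 × 188 = 70.6880
  age 3: 0.25944 × 187 = 48.5153
  age 4: 0.15048 × 269 = 40.4791
  age 5: 0.07072 × 153 = 10.8202
  age 6: 0.04031 × 307 = 12.3752
R₀ = 0.0000 + 70.6880 + 48.5153 + 40.4791 + 10.8202 + 12.3752 = 182.8777

182.878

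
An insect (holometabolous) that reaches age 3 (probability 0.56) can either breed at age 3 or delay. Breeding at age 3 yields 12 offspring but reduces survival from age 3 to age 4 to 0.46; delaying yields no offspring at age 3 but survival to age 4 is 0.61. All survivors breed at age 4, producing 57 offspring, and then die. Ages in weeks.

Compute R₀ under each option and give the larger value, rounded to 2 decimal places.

21.40

breed at age 3: R₀ = 0.56 × (12 + 0.46 × 57) = 0.56 × 38.2200 = 21.4032
delay to age 4: R₀ = 0.56 × (0.61 × 57) = 0.56 × 34.7700 = 19.4712
Higher: breed at age 3 (21.4032).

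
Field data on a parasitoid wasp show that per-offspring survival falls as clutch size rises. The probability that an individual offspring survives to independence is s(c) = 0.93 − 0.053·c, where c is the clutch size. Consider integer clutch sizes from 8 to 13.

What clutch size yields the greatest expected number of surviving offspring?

Expected surviving offspring = c × s(c):
  c=8: 8 × 0.506 = 4.048
  c=9: 9 × 0.453 = 4.077
  c=10: 10 × 0.400 = 4.000
  c=11: 11 × 0.347 = 3.817
  c=12: 12 × 0.294 = 3.528
  c=13: 13 × 0.241 = 3.133
Maximum at c = 9 (4.077 surviving offspring).

9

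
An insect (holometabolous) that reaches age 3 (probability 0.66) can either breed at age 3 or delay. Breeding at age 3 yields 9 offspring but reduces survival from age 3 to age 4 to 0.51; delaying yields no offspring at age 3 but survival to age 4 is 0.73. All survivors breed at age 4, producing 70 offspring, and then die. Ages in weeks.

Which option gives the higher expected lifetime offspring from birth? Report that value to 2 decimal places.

breed at age 3: R₀ = 0.66 × (9 + 0.51 × 70) = 0.66 × 44.7000 = 29.5020
delay to age 4: R₀ = 0.66 × (0.73 × 70) = 0.66 × 51.1000 = 33.7260
Higher: delay to age 4 (33.7260).

33.73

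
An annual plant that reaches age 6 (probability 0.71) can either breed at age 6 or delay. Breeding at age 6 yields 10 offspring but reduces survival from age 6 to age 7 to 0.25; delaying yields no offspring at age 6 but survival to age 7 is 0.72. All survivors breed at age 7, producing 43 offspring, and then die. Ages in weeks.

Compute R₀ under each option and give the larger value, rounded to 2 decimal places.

breed at age 6: R₀ = 0.71 × (10 + 0.25 × 43) = 0.71 × 20.7500 = 14.7325
delay to age 7: R₀ = 0.71 × (0.72 × 43) = 0.71 × 30.9600 = 21.9816
Higher: delay to age 7 (21.9816).

21.98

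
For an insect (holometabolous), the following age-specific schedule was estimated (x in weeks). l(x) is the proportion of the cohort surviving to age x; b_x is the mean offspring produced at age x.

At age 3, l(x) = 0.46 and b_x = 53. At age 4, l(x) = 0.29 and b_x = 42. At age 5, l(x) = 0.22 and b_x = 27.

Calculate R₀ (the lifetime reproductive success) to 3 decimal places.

42.500

R₀ = Σ l(x) b_x:
  age 3: 0.46 × 53 = 24.3800
  age 4: 0.29 × 42 = 12.1800
  age 5: 0.22 × 27 = 5.9400
R₀ = 24.3800 + 12.1800 + 5.9400 = 42.5000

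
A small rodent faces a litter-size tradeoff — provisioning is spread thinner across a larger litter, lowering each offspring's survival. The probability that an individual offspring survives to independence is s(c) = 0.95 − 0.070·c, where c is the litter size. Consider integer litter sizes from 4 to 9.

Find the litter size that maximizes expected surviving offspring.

Expected surviving offspring = c × s(c):
  c=4: 4 × 0.670 = 2.680
  c=5: 5 × 0.600 = 3.000
  c=6: 6 × 0.530 = 3.180
  c=7: 7 × 0.460 = 3.220
  c=8: 8 × 0.390 = 3.120
  c=9: 9 × 0.320 = 2.880
Maximum at c = 7 (3.220 surviving offspring).

7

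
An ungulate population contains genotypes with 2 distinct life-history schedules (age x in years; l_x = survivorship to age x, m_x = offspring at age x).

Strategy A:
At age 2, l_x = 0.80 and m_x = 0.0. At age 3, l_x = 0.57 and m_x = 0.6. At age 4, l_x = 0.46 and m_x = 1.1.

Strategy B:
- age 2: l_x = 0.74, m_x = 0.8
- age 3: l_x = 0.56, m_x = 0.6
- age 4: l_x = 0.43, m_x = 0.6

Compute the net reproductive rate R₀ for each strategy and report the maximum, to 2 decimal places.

Strategy A: R₀ = 0.80×0.0 + 0.57×0.6 + 0.46×1.1 = 0.8480
Strategy B: R₀ = 0.74×0.8 + 0.56×0.6 + 0.43×0.6 = 1.1860
Highest R₀: strategy B with 1.1860.

1.19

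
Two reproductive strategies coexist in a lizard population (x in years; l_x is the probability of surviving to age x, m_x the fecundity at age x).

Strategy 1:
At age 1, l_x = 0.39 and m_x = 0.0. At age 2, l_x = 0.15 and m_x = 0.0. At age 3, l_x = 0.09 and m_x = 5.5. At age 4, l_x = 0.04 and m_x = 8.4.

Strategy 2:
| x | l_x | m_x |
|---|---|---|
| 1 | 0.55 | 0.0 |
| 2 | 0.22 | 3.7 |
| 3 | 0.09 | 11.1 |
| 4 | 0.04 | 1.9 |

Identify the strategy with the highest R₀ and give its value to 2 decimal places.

Strategy 1: R₀ = 0.39×0.0 + 0.15×0.0 + 0.09×5.5 + 0.04×8.4 = 0.8310
Strategy 2: R₀ = 0.55×0.0 + 0.22×3.7 + 0.09×11.1 + 0.04×1.9 = 1.8890
Highest R₀: strategy 2 with 1.8890.

1.89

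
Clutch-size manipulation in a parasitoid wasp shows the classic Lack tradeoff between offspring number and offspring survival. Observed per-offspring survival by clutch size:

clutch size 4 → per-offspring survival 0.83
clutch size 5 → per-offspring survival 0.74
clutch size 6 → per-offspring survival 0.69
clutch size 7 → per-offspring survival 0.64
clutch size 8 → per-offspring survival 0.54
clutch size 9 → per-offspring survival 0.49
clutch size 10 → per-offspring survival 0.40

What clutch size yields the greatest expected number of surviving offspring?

7

Expected surviving offspring = c × s(c):
  c=4: 4 × 0.83 = 3.320
  c=5: 5 × 0.74 = 3.700
  c=6: 6 × 0.69 = 4.140
  c=7: 7 × 0.64 = 4.480
  c=8: 8 × 0.54 = 4.320
  c=9: 9 × 0.49 = 4.410
  c=10: 10 × 0.40 = 4.000
Maximum at c = 7 (4.480 surviving offspring).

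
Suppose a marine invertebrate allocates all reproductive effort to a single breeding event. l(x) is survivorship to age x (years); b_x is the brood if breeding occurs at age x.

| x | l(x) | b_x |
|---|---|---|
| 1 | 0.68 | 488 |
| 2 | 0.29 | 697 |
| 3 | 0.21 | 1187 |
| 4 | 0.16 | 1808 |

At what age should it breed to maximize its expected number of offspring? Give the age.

Expected offspring if breeding at age x = l(x) × b_x:
  age 1: 0.68 × 488 = 331.840
  age 2: 0.29 × 697 = 202.130
  age 3: 0.21 × 1187 = 249.270
  age 4: 0.16 × 1808 = 289.280
Maximum at age 1 (331.840).

1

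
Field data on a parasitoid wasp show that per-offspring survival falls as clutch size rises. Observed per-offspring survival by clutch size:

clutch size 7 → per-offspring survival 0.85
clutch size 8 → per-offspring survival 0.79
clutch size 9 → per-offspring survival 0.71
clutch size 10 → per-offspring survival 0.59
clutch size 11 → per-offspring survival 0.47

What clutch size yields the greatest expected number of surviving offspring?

Expected surviving offspring = c × s(c):
  c=7: 7 × 0.85 = 5.950
  c=8: 8 × 0.79 = 6.320
  c=9: 9 × 0.71 = 6.390
  c=10: 10 × 0.59 = 5.900
  c=11: 11 × 0.47 = 5.170
Maximum at c = 9 (6.390 surviving offspring).

9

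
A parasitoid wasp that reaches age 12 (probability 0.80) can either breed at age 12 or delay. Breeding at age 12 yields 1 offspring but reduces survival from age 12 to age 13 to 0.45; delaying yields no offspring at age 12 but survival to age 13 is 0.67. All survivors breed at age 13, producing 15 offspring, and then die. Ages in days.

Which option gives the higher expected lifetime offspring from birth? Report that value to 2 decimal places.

8.04

breed at age 12: R₀ = 0.80 × (1 + 0.45 × 15) = 0.80 × 7.7500 = 6.2000
delay to age 13: R₀ = 0.80 × (0.67 × 15) = 0.80 × 10.0500 = 8.0400
Higher: delay to age 13 (8.0400).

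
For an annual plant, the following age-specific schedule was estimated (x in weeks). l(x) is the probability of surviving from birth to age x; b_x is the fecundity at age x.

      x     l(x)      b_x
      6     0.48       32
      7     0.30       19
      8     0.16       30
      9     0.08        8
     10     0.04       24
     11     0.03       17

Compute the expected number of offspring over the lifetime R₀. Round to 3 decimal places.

R₀ = Σ l(x) b_x:
  age 6: 0.48 × 32 = 15.3600
  age 7: 0.30 × 19 = 5.7000
  age 8: 0.16 × 30 = 4.8000
  age 9: 0.08 × 8 = 0.6400
  age 10: 0.04 × 24 = 0.9600
  age 11: 0.03 × 17 = 0.5100
R₀ = 15.3600 + 5.7000 + 4.8000 + 0.6400 + 0.9600 + 0.5100 = 27.9700

27.970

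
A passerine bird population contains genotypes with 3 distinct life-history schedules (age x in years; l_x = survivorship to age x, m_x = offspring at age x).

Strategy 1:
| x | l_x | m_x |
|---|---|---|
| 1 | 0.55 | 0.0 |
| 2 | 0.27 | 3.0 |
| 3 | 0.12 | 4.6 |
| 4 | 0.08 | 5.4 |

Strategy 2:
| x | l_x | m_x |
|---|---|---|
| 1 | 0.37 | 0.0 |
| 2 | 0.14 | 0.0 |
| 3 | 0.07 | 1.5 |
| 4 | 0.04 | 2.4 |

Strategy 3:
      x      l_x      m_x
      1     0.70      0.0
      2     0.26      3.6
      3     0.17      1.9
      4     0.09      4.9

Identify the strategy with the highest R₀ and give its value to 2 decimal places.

Strategy 1: R₀ = 0.55×0.0 + 0.27×3.0 + 0.12×4.6 + 0.08×5.4 = 1.7940
Strategy 2: R₀ = 0.37×0.0 + 0.14×0.0 + 0.07×1.5 + 0.04×2.4 = 0.2010
Strategy 3: R₀ = 0.70×0.0 + 0.26×3.6 + 0.17×1.9 + 0.09×4.9 = 1.7000
Highest R₀: strategy 1 with 1.7940.

1.79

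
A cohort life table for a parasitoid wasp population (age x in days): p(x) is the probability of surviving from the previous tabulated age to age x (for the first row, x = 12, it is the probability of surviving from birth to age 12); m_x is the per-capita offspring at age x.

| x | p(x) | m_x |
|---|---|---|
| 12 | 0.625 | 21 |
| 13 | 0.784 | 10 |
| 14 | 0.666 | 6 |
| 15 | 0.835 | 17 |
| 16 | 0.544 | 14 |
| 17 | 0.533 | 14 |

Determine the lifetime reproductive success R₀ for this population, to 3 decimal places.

Survivorship from birth: l_x = p_12·p_13·…·p_x.
  l_12 = 0.62500
  l_13 = 0.49000
  l_14 = 0.32634
  l_15 = 0.27249
  l_16 = 0.14824
  l_17 = 0.07901
R₀ = Σ l_x m_x:
  age 12: 0.62500 × 21 = 13.1250
  age 13: 0.49000 × 10 = 4.9000
  age 14: 0.32634 × 6 = 1.9580
  age 15: 0.27249 × 17 = 4.6323
  age 16: 0.14824 × 14 = 2.0754
  age 17: 0.07901 × 14 = 1.1061
R₀ = 13.1250 + 4.9000 + 1.9580 + 4.6323 + 2.0754 + 1.1061 = 27.7969

27.797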